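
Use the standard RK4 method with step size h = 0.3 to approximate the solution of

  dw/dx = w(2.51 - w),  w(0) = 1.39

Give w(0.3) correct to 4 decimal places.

RK4: k1 = f(x_n, w_n); k2 = f(x_n + h/2, w_n + (h/2)·k1); k3 = f(x_n + h/2, w_n + (h/2)·k2); k4 = f(x_n + h, w_n + h·k3); w_{n+1} = w_n + (h/6)·(k1 + 2k2 + 2k3 + k4).
x=0.000000, w=1.390000:
  k1 = f(0.000000, 1.390000) = 1.556800
  k2 = f(0.150000, 1.623520) = 1.439218
  k3 = f(0.150000, 1.605883) = 1.451906
  k4 = f(0.300000, 1.825572) = 1.249473
  w ← 1.390000 + (0.3/6)·(k1 + 2k2 + 2k3 + k4) = 1.819426
w(0.3) ≈ 1.8194

1.8194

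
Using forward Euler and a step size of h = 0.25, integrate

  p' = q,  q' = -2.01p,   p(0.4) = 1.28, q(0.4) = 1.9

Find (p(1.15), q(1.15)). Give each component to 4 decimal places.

2.1629, -0.6649

Euler on (p,q): p_{n+1} = p_n + h·p', q_{n+1} = q_n + h·q'.
0.400000: (1.280000, 1.900000); f=(1.900000, -2.572800) → (1.755000, 1.256800)
0.650000: (1.755000, 1.256800); f=(1.256800, -3.527550) → (2.069200, 0.374913)
0.900000: (2.069200, 0.374913); f=(0.374913, -4.159092) → (2.162928, -0.664860)
(p(1.15), q(1.15)) ≈ (2.1629, -0.6649)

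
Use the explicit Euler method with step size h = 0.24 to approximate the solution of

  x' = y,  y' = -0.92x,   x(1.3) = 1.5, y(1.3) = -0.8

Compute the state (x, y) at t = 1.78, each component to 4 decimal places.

1.0365, -1.4200

Euler on (x,y): x_{n+1} = x_n + h·x', y_{n+1} = y_n + h·y'.
1.300000: (1.500000, -0.800000); f=(-0.800000, -1.380000) → (1.308000, -1.131200)
1.540000: (1.308000, -1.131200); f=(-1.131200, -1.203360) → (1.036512, -1.420006)
(x(1.78), y(1.78)) ≈ (1.0365, -1.4200)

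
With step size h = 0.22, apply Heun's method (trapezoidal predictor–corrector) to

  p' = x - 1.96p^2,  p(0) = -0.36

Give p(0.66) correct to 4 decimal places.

-0.3454

Heun: k1 = f(x_n, p_n); k2 = f(x_n + h, p_n + h·k1); p_{n+1} = p_n + (h/2)·(k1 + k2).
x=0.000000, p=-0.360000:
  k1 = f(0.000000, -0.360000) = -0.254016
  k2 = f(0.220000, -0.415884) = -0.119000
  p ← -0.360000 + (0.22/2)·(-0.254016 + (-0.119000)) = -0.401032
x=0.220000, p=-0.401032:
  k1 = f(0.220000, -0.401032) = -0.095220
  k2 = f(0.440000, -0.421980) = 0.090988
  p ← -0.401032 + (0.22/2)·(-0.095220 + 0.090988) = -0.401497
x=0.440000, p=-0.401497:
  k1 = f(0.440000, -0.401497) = 0.124048
  k2 = f(0.660000, -0.374207) = 0.385540
  p ← -0.401497 + (0.22/2)·(0.124048 + 0.385540) = -0.345443
p(0.66) ≈ -0.3454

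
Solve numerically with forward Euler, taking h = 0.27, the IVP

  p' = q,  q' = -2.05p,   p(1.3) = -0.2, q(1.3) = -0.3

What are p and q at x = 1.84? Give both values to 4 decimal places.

-0.3321, -0.0338

Euler on (p,q): p_{n+1} = p_n + h·p', q_{n+1} = q_n + h·q'.
1.300000: (-0.200000, -0.300000); f=(-0.300000, 0.410000) → (-0.281000, -0.189300)
1.570000: (-0.281000, -0.189300); f=(-0.189300, 0.576050) → (-0.332111, -0.033766)
(p(1.84), q(1.84)) ≈ (-0.3321, -0.0338)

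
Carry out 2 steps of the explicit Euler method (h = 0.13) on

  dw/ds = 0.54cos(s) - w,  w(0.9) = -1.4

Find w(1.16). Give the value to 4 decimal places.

Euler: w_{n+1} = w_n + h·f(s_n, w_n).
s=0.900000, w=-1.400000: f=1.735669 → w ← -1.400000 + 0.13·1.735669 = -1.174363
s=1.030000, w=-1.174363: f=1.452365 → w ← -1.174363 + 0.13·1.452365 = -0.985556
w(1.16) ≈ -0.9856

-0.9856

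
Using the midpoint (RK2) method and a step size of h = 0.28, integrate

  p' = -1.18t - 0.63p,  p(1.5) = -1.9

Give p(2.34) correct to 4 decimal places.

-2.6292

Midpoint: k1 = f(t_n, p_n); k2 = f(t_n + h/2, p_n + (h/2)·k1); p_{n+1} = p_n + h·k2.
t=1.500000, p=-1.900000:
  k1 = f(1.500000, -1.900000) = -0.573000
  k2 = f(1.640000, -1.980220) = -0.687661
  p ← -1.900000 + 0.28·(-0.687661) = -2.092545
t=1.780000, p=-2.092545:
  k1 = f(1.780000, -2.092545) = -0.782097
  k2 = f(1.920000, -2.202039) = -0.878316
  p ← -2.092545 + 0.28·(-0.878316) = -2.338474
t=2.060000, p=-2.338474:
  k1 = f(2.060000, -2.338474) = -0.957562
  k2 = f(2.200000, -2.472532) = -1.038305
  p ← -2.338474 + 0.28·(-1.038305) = -2.629199
p(2.34) ≈ -2.6292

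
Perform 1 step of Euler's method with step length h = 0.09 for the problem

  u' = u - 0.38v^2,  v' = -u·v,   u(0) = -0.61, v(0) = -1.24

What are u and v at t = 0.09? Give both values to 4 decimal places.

-0.7175, -1.3081

Euler on (u,v): u_{n+1} = u_n + h·u', v_{n+1} = v_n + h·v'.
0.000000: (-0.610000, -1.240000); f=(-1.194288, -0.756400) → (-0.717486, -1.308076)
(u(0.09), v(0.09)) ≈ (-0.7175, -1.3081)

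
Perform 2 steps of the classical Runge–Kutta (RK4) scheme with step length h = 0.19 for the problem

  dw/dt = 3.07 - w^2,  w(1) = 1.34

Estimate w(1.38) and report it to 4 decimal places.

RK4: k1 = f(t_n, w_n); k2 = f(t_n + h/2, w_n + (h/2)·k1); k3 = f(t_n + h/2, w_n + (h/2)·k2); k4 = f(t_n + h, w_n + h·k3); w_{n+1} = w_n + (h/6)·(k1 + 2k2 + 2k3 + k4).
t=1.000000, w=1.340000:
  k1 = f(1.000000, 1.340000) = 1.274400
  k2 = f(1.095000, 1.461068) = 0.935280
  k3 = f(1.095000, 1.428852) = 1.028383
  k4 = f(1.190000, 1.535393) = 0.712569
  w ← 1.340000 + (0.19/6)·(k1 + 2k2 + 2k3 + k4) = 1.527286
t=1.190000, w=1.527286:
  k1 = f(1.190000, 1.527286) = 0.737397
  k2 = f(1.285000, 1.597339) = 0.518509
  k3 = f(1.285000, 1.576544) = 0.584508
  k4 = f(1.380000, 1.638343) = 0.385834
  w ← 1.527286 + (0.19/6)·(k1 + 2k2 + 2k3 + k4) = 1.632713
w(1.38) ≈ 1.6327

1.6327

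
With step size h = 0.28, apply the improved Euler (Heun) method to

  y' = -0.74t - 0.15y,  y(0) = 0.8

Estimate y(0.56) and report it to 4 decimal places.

Heun: k1 = f(t_n, y_n); k2 = f(t_n + h, y_n + h·k1); y_{n+1} = y_n + (h/2)·(k1 + k2).
t=0.000000, y=0.800000:
  k1 = f(0.000000, 0.800000) = -0.120000
  k2 = f(0.280000, 0.766400) = -0.322160
  y ← 0.800000 + (0.28/2)·(-0.120000 + (-0.322160)) = 0.738098
t=0.280000, y=0.738098:
  k1 = f(0.280000, 0.738098) = -0.317915
  k2 = f(0.560000, 0.649082) = -0.511762
  y ← 0.738098 + (0.28/2)·(-0.317915 + (-0.511762)) = 0.621943
y(0.56) ≈ 0.6219

0.6219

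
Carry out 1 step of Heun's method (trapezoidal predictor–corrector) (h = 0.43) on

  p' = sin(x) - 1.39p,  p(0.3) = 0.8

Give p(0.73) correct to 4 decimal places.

Heun: k1 = f(x_n, p_n); k2 = f(x_n + h, p_n + h·k1); p_{n+1} = p_n + (h/2)·(k1 + k2).
x=0.300000, p=0.800000:
  k1 = f(0.300000, 0.800000) = -0.816480
  k2 = f(0.730000, 0.448914) = 0.042880
  p ← 0.800000 + (0.43/2)·(-0.816480 + 0.042880) = 0.633676
p(0.73) ≈ 0.6337

0.6337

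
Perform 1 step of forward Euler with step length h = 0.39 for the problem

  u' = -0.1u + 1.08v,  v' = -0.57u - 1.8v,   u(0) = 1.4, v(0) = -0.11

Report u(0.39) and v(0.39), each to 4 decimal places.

1.2991, -0.3440

Euler on (u,v): u_{n+1} = u_n + h·u', v_{n+1} = v_n + h·v'.
0.000000: (1.400000, -0.110000); f=(-0.258800, -0.600000) → (1.299068, -0.344000)
(u(0.39), v(0.39)) ≈ (1.2991, -0.3440)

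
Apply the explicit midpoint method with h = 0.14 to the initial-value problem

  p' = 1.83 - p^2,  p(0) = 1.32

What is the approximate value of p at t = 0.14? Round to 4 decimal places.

1.3300

Midpoint: k1 = f(t_n, p_n); k2 = f(t_n + h/2, p_n + (h/2)·k1); p_{n+1} = p_n + h·k2.
t=0.000000, p=1.320000:
  k1 = f(0.000000, 1.320000) = 0.087600
  k2 = f(0.070000, 1.326132) = 0.071374
  p ← 1.320000 + 0.14·0.071374 = 1.329992
p(0.14) ≈ 1.3300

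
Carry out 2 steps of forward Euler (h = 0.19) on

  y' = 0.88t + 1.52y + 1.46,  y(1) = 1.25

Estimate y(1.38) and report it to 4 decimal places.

Euler: y_{n+1} = y_n + h·f(t_n, y_n).
t=1.000000, y=1.250000: f=4.240000 → y ← 1.250000 + 0.19·4.240000 = 2.055600
t=1.190000, y=2.055600: f=5.631712 → y ← 2.055600 + 0.19·5.631712 = 3.125625
y(1.38) ≈ 3.1256

3.1256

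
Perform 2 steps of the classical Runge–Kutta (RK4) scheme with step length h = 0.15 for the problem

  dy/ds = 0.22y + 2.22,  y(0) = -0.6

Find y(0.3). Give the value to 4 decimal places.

0.0475

RK4: k1 = f(s_n, y_n); k2 = f(s_n + h/2, y_n + (h/2)·k1); k3 = f(s_n + h/2, y_n + (h/2)·k2); k4 = f(s_n + h, y_n + h·k3); y_{n+1} = y_n + (h/6)·(k1 + 2k2 + 2k3 + k4).
s=0.000000, y=-0.600000:
  k1 = f(0.000000, -0.600000) = 2.088000
  k2 = f(0.075000, -0.443400) = 2.122452
  k3 = f(0.075000, -0.440816) = 2.123020
  k4 = f(0.150000, -0.281547) = 2.158060
  y ← -0.600000 + (0.15/6)·(k1 + 2k2 + 2k3 + k4) = -0.281575
s=0.150000, y=-0.281575:
  k1 = f(0.150000, -0.281575) = 2.158054
  k2 = f(0.225000, -0.119721) = 2.193661
  k3 = f(0.225000, -0.117050) = 2.194249
  k4 = f(0.300000, 0.047562) = 2.230464
  y ← -0.281575 + (0.15/6)·(k1 + 2k2 + 2k3 + k4) = 0.047534
y(0.3) ≈ 0.0475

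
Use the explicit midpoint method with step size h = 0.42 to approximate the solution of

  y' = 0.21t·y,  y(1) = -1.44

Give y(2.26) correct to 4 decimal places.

Midpoint: k1 = f(t_n, y_n); k2 = f(t_n + h/2, y_n + (h/2)·k1); y_{n+1} = y_n + h·k2.
t=1.000000, y=-1.440000:
  k1 = f(1.000000, -1.440000) = -0.302400
  k2 = f(1.210000, -1.503504) = -0.382040
  y ← -1.440000 + 0.42·(-0.382040) = -1.600457
t=1.420000, y=-1.600457:
  k1 = f(1.420000, -1.600457) = -0.477256
  k2 = f(1.630000, -1.700681) = -0.582143
  y ← -1.600457 + 0.42·(-0.582143) = -1.844957
t=1.840000, y=-1.844957:
  k1 = f(1.840000, -1.844957) = -0.712891
  k2 = f(2.050000, -1.994664) = -0.858703
  y ← -1.844957 + 0.42·(-0.858703) = -2.205612
y(2.26) ≈ -2.2056

-2.2056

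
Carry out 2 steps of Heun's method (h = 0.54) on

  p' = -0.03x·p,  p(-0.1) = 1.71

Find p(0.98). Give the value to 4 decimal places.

Heun: k1 = f(x_n, p_n); k2 = f(x_n + h, p_n + h·k1); p_{n+1} = p_n + (h/2)·(k1 + k2).
x=-0.100000, p=1.710000:
  k1 = f(-0.100000, 1.710000) = 0.005130
  k2 = f(0.440000, 1.712770) = -0.022609
  p ← 1.710000 + (0.54/2)·(0.005130 + (-0.022609)) = 1.705281
x=0.440000, p=1.705281:
  k1 = f(0.440000, 1.705281) = -0.022510
  k2 = f(0.980000, 1.693126) = -0.049778
  p ← 1.705281 + (0.54/2)·(-0.022510 + (-0.049778)) = 1.685763
p(0.98) ≈ 1.6858

1.6858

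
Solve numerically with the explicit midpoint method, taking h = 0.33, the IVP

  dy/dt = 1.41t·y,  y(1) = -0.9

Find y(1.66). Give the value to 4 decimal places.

-2.8689

Midpoint: k1 = f(t_n, y_n); k2 = f(t_n + h/2, y_n + (h/2)·k1); y_{n+1} = y_n + h·k2.
t=1.000000, y=-0.900000:
  k1 = f(1.000000, -0.900000) = -1.269000
  k2 = f(1.165000, -1.109385) = -1.822331
  y ← -0.900000 + 0.33·(-1.822331) = -1.501369
t=1.330000, y=-1.501369:
  k1 = f(1.330000, -1.501369) = -2.815518
  k2 = f(1.495000, -1.965930) = -4.144082
  y ← -1.501369 + 0.33·(-4.144082) = -2.868916
y(1.66) ≈ -2.8689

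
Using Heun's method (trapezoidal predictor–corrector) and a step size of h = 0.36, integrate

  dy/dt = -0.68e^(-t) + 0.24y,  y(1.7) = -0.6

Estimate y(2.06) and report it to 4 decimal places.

-0.6940

Heun: k1 = f(t_n, y_n); k2 = f(t_n + h, y_n + h·k1); y_{n+1} = y_n + (h/2)·(k1 + k2).
t=1.700000, y=-0.600000:
  k1 = f(1.700000, -0.600000) = -0.268225
  k2 = f(2.060000, -0.696561) = -0.253843
  y ← -0.600000 + (0.36/2)·(-0.268225 + (-0.253843)) = -0.693972
y(2.06) ≈ -0.6940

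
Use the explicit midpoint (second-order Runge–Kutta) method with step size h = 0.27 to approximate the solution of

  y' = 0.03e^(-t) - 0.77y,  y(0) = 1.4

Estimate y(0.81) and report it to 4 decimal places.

0.7659

Midpoint: k1 = f(t_n, y_n); k2 = f(t_n + h/2, y_n + (h/2)·k1); y_{n+1} = y_n + h·k2.
t=0.000000, y=1.400000:
  k1 = f(0.000000, 1.400000) = -1.048000
  k2 = f(0.135000, 1.258520) = -0.942849
  y ← 1.400000 + 0.27·(-0.942849) = 1.145431
t=0.270000, y=1.145431:
  k1 = f(0.270000, 1.145431) = -0.859080
  k2 = f(0.405000, 1.029455) = -0.772671
  y ← 1.145431 + 0.27·(-0.772671) = 0.936810
t=0.540000, y=0.936810:
  k1 = f(0.540000, 0.936810) = -0.703861
  k2 = f(0.675000, 0.841788) = -0.632902
  y ← 0.936810 + 0.27·(-0.632902) = 0.765926
y(0.81) ≈ 0.7659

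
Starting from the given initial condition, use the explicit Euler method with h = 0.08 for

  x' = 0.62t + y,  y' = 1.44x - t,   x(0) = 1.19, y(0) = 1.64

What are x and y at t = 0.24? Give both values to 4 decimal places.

1.6291, 2.0791

Euler on (x,y): x_{n+1} = x_n + h·x', y_{n+1} = y_n + h·y'.
0.000000: (1.190000, 1.640000); f=(1.640000, 1.713600) → (1.321200, 1.777088)
0.080000: (1.321200, 1.777088); f=(1.826688, 1.822528) → (1.467335, 1.922890)
0.160000: (1.467335, 1.922890); f=(2.022090, 1.952962) → (1.629102, 2.079127)
(x(0.24), y(0.24)) ≈ (1.6291, 2.0791)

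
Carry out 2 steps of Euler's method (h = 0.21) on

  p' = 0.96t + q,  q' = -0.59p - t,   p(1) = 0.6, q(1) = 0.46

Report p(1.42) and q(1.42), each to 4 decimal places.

1.1790, -0.1897

Euler on (p,q): p_{n+1} = p_n + h·p', q_{n+1} = q_n + h·q'.
1.000000: (0.600000, 0.460000); f=(1.420000, -1.354000) → (0.898200, 0.175660)
1.210000: (0.898200, 0.175660); f=(1.337260, -1.739938) → (1.179025, -0.189727)
(p(1.42), q(1.42)) ≈ (1.1790, -0.1897)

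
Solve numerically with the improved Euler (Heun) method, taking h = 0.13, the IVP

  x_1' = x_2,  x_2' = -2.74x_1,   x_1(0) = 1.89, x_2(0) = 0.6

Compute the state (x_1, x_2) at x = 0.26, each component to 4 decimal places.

Heun on (x_1,x_2): k1 = f(x_n, state_n); k2 = f(x_n + h, state_n + h·k1); state_{n+1} = state_n + (h/2)·(k1 + k2).
0.000000: (1.890000, 0.600000)
  k1 = (0.600000, -5.178600)
  predictor → (1.968000, -0.073218)
  k2 = (-0.073218, -5.392320)
  → (1.924241, -0.087110)
0.130000: (1.924241, -0.087110)
  k1 = (-0.087110, -5.272420)
  predictor → (1.912917, -0.772524)
  k2 = (-0.772524, -5.241391)
  → (1.868365, -0.770508)
(x_1(0.26), x_2(0.26)) ≈ (1.8684, -0.7705)

1.8684, -0.7705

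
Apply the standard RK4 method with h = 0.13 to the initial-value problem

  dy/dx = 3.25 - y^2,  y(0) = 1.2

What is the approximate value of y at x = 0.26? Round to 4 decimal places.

1.5399

RK4: k1 = f(x_n, y_n); k2 = f(x_n + h/2, y_n + (h/2)·k1); k3 = f(x_n + h/2, y_n + (h/2)·k2); k4 = f(x_n + h, y_n + h·k3); y_{n+1} = y_n + (h/6)·(k1 + 2k2 + 2k3 + k4).
x=0.000000, y=1.200000:
  k1 = f(0.000000, 1.200000) = 1.810000
  k2 = f(0.065000, 1.317650) = 1.513798
  k3 = f(0.065000, 1.298397) = 1.564165
  k4 = f(0.130000, 1.403342) = 1.280633
  y ← 1.200000 + (0.13/6)·(k1 + 2k2 + 2k3 + k4) = 1.400342
x=0.130000, y=1.400342:
  k1 = f(0.130000, 1.400342) = 1.289042
  k2 = f(0.195000, 1.484130) = 1.047359
  k3 = f(0.195000, 1.468420) = 1.093741
  k4 = f(0.260000, 1.542529) = 0.870606
  y ← 1.400342 + (0.13/6)·(k1 + 2k2 + 2k3 + k4) = 1.539916
y(0.26) ≈ 1.5399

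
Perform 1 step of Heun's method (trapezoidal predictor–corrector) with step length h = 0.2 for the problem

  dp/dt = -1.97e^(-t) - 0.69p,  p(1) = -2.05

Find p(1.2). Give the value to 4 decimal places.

-1.9084

Heun: k1 = f(t_n, p_n); k2 = f(t_n + h, p_n + h·k1); p_{n+1} = p_n + (h/2)·(k1 + k2).
t=1.000000, p=-2.050000:
  k1 = f(1.000000, -2.050000) = 0.689778
  k2 = f(1.200000, -1.912044) = 0.725958
  p ← -2.050000 + (0.2/2)·(0.689778 + 0.725958) = -1.908426
p(1.2) ≈ -1.9084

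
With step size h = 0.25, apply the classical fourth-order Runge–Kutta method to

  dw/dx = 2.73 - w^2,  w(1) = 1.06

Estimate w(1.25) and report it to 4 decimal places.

RK4: k1 = f(x_n, w_n); k2 = f(x_n + h/2, w_n + (h/2)·k1); k3 = f(x_n + h/2, w_n + (h/2)·k2); k4 = f(x_n + h, w_n + h·k3); w_{n+1} = w_n + (h/6)·(k1 + 2k2 + 2k3 + k4).
x=1.000000, w=1.060000:
  k1 = f(1.000000, 1.060000) = 1.606400
  k2 = f(1.125000, 1.260800) = 1.140383
  k3 = f(1.125000, 1.202548) = 1.283879
  k4 = f(1.250000, 1.380970) = 0.822923
  w ← 1.060000 + (0.25/6)·(k1 + 2k2 + 2k3 + k4) = 1.363244
w(1.25) ≈ 1.3632

1.3632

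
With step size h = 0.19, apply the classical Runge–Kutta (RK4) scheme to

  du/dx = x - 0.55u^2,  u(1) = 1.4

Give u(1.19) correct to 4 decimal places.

RK4: k1 = f(x_n, u_n); k2 = f(x_n + h/2, u_n + (h/2)·k1); k3 = f(x_n + h/2, u_n + (h/2)·k2); k4 = f(x_n + h, u_n + h·k3); u_{n+1} = u_n + (h/6)·(k1 + 2k2 + 2k3 + k4).
x=1.000000, u=1.400000:
  k1 = f(1.000000, 1.400000) = -0.078000
  k2 = f(1.095000, 1.392590) = 0.028381
  k3 = f(1.095000, 1.402696) = 0.012844
  k4 = f(1.190000, 1.402440) = 0.108239
  u ← 1.400000 + (0.19/6)·(k1 + 2k2 + 2k3 + k4) = 1.403568
u(1.19) ≈ 1.4036

1.4036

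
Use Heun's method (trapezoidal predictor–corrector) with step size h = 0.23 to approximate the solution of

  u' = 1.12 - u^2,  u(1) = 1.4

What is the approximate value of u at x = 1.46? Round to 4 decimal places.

Heun: k1 = f(x_n, u_n); k2 = f(x_n + h, u_n + h·k1); u_{n+1} = u_n + (h/2)·(k1 + k2).
x=1.000000, u=1.400000:
  k1 = f(1.000000, 1.400000) = -0.840000
  k2 = f(1.230000, 1.206800) = -0.336366
  u ← 1.400000 + (0.23/2)·(-0.840000 + (-0.336366)) = 1.264718
x=1.230000, u=1.264718:
  k1 = f(1.230000, 1.264718) = -0.479511
  k2 = f(1.460000, 1.154430) = -0.212709
  u ← 1.264718 + (0.23/2)·(-0.479511 + (-0.212709)) = 1.185113
u(1.46) ≈ 1.1851

1.1851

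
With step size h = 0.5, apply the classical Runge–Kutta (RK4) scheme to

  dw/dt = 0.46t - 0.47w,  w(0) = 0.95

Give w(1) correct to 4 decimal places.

0.7916

RK4: k1 = f(t_n, w_n); k2 = f(t_n + h/2, w_n + (h/2)·k1); k3 = f(t_n + h/2, w_n + (h/2)·k2); k4 = f(t_n + h, w_n + h·k3); w_{n+1} = w_n + (h/6)·(k1 + 2k2 + 2k3 + k4).
t=0.000000, w=0.950000:
  k1 = f(0.000000, 0.950000) = -0.446500
  k2 = f(0.250000, 0.838375) = -0.279036
  k3 = f(0.250000, 0.880241) = -0.298713
  k4 = f(0.500000, 0.800643) = -0.146302
  w ← 0.950000 + (0.5/6)·(k1 + 2k2 + 2k3 + k4) = 0.804308
t=0.500000, w=0.804308:
  k1 = f(0.500000, 0.804308) = -0.148025
  k2 = f(0.750000, 0.767302) = -0.015632
  k3 = f(0.750000, 0.800400) = -0.031188
  k4 = f(1.000000, 0.788714) = 0.089304
  w ← 0.804308 + (0.5/6)·(k1 + 2k2 + 2k3 + k4) = 0.791612
w(1) ≈ 0.7916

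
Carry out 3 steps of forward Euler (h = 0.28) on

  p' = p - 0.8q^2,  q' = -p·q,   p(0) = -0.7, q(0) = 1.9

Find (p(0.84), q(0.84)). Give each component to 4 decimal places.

Euler on (p,q): p_{n+1} = p_n + h·p', q_{n+1} = q_n + h·q'.
0.000000: (-0.700000, 1.900000); f=(-3.588000, 1.330000) → (-1.704640, 2.272400)
0.280000: (-1.704640, 2.272400); f=(-5.835681, 3.873624) → (-3.338631, 3.357015)
0.560000: (-3.338631, 3.357015); f=(-12.354269, 11.207833) → (-6.797826, 6.495208)
(p(0.84), q(0.84)) ≈ (-6.7978, 6.4952)

-6.7978, 6.4952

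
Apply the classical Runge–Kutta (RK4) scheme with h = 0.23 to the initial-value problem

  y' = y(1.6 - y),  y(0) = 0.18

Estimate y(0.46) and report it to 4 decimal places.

0.3348

RK4: k1 = f(t_n, y_n); k2 = f(t_n + h/2, y_n + (h/2)·k1); k3 = f(t_n + h/2, y_n + (h/2)·k2); k4 = f(t_n + h, y_n + h·k3); y_{n+1} = y_n + (h/6)·(k1 + 2k2 + 2k3 + k4).
t=0.000000, y=0.180000:
  k1 = f(0.000000, 0.180000) = 0.255600
  k2 = f(0.115000, 0.209394) = 0.291185
  k3 = f(0.115000, 0.213486) = 0.296002
  k4 = f(0.230000, 0.248080) = 0.335385
  y ← 0.180000 + (0.23/6)·(k1 + 2k2 + 2k3 + k4) = 0.247672
t=0.230000, y=0.247672:
  k1 = f(0.230000, 0.247672) = 0.334934
  k2 = f(0.345000, 0.286189) = 0.375999
  k3 = f(0.345000, 0.290912) = 0.380829
  k4 = f(0.460000, 0.335263) = 0.424019
  y ← 0.247672 + (0.23/6)·(k1 + 2k2 + 2k3 + k4) = 0.334789
y(0.46) ≈ 0.3348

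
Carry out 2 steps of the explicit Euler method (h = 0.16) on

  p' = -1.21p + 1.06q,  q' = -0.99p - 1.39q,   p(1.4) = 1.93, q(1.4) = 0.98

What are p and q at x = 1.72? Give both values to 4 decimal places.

Euler on (p,q): p_{n+1} = p_n + h·p', q_{n+1} = q_n + h·q'.
1.400000: (1.930000, 0.980000); f=(-1.296500, -3.272900) → (1.722560, 0.456336)
1.560000: (1.722560, 0.456336); f=(-1.600581, -2.339641) → (1.466467, 0.081993)
(p(1.72), q(1.72)) ≈ (1.4665, 0.0820)

1.4665, 0.0820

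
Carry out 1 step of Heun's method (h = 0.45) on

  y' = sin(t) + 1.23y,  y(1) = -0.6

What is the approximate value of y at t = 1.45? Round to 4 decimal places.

Heun: k1 = f(t_n, y_n); k2 = f(t_n + h, y_n + h·k1); y_{n+1} = y_n + (h/2)·(k1 + k2).
t=1.000000, y=-0.600000:
  k1 = f(1.000000, -0.600000) = 0.103471
  k2 = f(1.450000, -0.553438) = 0.311984
  y ← -0.600000 + (0.45/2)·(0.103471 + 0.311984) = -0.506523
y(1.45) ≈ -0.5065

-0.5065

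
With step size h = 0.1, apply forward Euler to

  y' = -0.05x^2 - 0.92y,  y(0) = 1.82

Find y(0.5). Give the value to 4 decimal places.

1.1219

Euler: y_{n+1} = y_n + h·f(x_n, y_n).
x=0.000000, y=1.820000: f=-1.674400 → y ← 1.820000 + 0.1·(-1.674400) = 1.652560
x=0.100000, y=1.652560: f=-1.520855 → y ← 1.652560 + 0.1·(-1.520855) = 1.500474
x=0.200000, y=1.500474: f=-1.382437 → y ← 1.500474 + 0.1·(-1.382437) = 1.362231
x=0.300000, y=1.362231: f=-1.257752 → y ← 1.362231 + 0.1·(-1.257752) = 1.236456
x=0.400000, y=1.236456: f=-1.145539 → y ← 1.236456 + 0.1·(-1.145539) = 1.121902
y(0.5) ≈ 1.1219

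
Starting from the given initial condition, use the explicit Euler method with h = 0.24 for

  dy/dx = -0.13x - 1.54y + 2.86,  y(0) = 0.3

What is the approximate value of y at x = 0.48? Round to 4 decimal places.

1.2308

Euler: y_{n+1} = y_n + h·f(x_n, y_n).
x=0.000000, y=0.300000: f=2.398000 → y ← 0.300000 + 0.24·2.398000 = 0.875520
x=0.240000, y=0.875520: f=1.480499 → y ← 0.875520 + 0.24·1.480499 = 1.230840
y(0.48) ≈ 1.2308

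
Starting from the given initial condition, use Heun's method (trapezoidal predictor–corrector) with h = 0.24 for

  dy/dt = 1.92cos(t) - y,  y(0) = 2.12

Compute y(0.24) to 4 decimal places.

2.0712

Heun: k1 = f(t_n, y_n); k2 = f(t_n + h, y_n + h·k1); y_{n+1} = y_n + (h/2)·(k1 + k2).
t=0.000000, y=2.120000:
  k1 = f(0.000000, 2.120000) = -0.200000
  k2 = f(0.240000, 2.072000) = -0.207031
  y ← 2.120000 + (0.24/2)·(-0.200000 + (-0.207031)) = 2.071156
y(0.24) ≈ 2.0712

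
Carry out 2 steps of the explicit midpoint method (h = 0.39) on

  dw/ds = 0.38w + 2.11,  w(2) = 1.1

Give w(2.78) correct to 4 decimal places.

3.3865

Midpoint: k1 = f(s_n, w_n); k2 = f(s_n + h/2, w_n + (h/2)·k1); w_{n+1} = w_n + h·k2.
s=2.000000, w=1.100000:
  k1 = f(2.000000, 1.100000) = 2.528000
  k2 = f(2.195000, 1.592960) = 2.715325
  w ← 1.100000 + 0.39·2.715325 = 2.158977
s=2.390000, w=2.158977:
  k1 = f(2.390000, 2.158977) = 2.930411
  k2 = f(2.585000, 2.730407) = 3.147555
  w ← 2.158977 + 0.39·3.147555 = 3.386523
w(2.78) ≈ 3.3865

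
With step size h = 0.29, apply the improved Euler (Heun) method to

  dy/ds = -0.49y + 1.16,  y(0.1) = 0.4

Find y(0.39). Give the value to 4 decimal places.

0.6597

Heun: k1 = f(s_n, y_n); k2 = f(s_n + h, y_n + h·k1); y_{n+1} = y_n + (h/2)·(k1 + k2).
s=0.100000, y=0.400000:
  k1 = f(0.100000, 0.400000) = 0.964000
  k2 = f(0.390000, 0.679560) = 0.827016
  y ← 0.400000 + (0.29/2)·(0.964000 + 0.827016) = 0.659697
y(0.39) ≈ 0.6597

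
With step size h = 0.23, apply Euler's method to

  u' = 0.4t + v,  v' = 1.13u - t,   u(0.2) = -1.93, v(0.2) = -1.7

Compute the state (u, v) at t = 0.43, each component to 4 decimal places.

-2.3026, -2.2476

Euler on (u,v): u_{n+1} = u_n + h·u', v_{n+1} = v_n + h·v'.
0.200000: (-1.930000, -1.700000); f=(-1.620000, -2.380900) → (-2.302600, -2.247607)
(u(0.43), v(0.43)) ≈ (-2.3026, -2.2476)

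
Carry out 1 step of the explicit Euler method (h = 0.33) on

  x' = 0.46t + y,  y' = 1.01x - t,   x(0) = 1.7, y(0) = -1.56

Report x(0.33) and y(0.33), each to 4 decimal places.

1.1852, -0.9934

Euler on (x,y): x_{n+1} = x_n + h·x', y_{n+1} = y_n + h·y'.
0.000000: (1.700000, -1.560000); f=(-1.560000, 1.717000) → (1.185200, -0.993390)
(x(0.33), y(0.33)) ≈ (1.1852, -0.9934)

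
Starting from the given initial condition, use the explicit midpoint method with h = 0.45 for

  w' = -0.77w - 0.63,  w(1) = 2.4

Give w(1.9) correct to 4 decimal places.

Midpoint: k1 = f(t_n, w_n); k2 = f(t_n + h/2, w_n + (h/2)·k1); w_{n+1} = w_n + h·k2.
t=1.000000, w=2.400000:
  k1 = f(1.000000, 2.400000) = -2.478000
  k2 = f(1.225000, 1.842450) = -2.048687
  w ← 2.400000 + 0.45·(-2.048687) = 1.478091
t=1.450000, w=1.478091:
  k1 = f(1.450000, 1.478091) = -1.768130
  k2 = f(1.675000, 1.080262) = -1.461802
  w ← 1.478091 + 0.45·(-1.461802) = 0.820280
w(1.9) ≈ 0.8203

0.8203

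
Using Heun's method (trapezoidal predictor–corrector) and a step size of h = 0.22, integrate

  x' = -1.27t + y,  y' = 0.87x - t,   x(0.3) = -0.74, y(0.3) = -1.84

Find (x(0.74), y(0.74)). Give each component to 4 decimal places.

Heun on (x,y): k1 = f(t_n, state_n); k2 = f(t_n + h, state_n + h·k1); state_{n+1} = state_n + (h/2)·(k1 + k2).
0.300000: (-0.740000, -1.840000)
  k1 = (-2.221000, -0.943800)
  predictor → (-1.228620, -2.047636)
  k2 = (-2.708036, -1.588899)
  → (-1.282194, -2.118597)
0.520000: (-1.282194, -2.118597)
  k1 = (-2.778997, -1.635509)
  predictor → (-1.893573, -2.478409)
  k2 = (-3.418209, -2.387409)
  → (-1.963887, -2.561118)
(x(0.74), y(0.74)) ≈ (-1.9639, -2.5611)

-1.9639, -2.5611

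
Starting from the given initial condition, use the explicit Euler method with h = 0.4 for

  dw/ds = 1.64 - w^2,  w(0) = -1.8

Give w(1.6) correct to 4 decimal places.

Euler: w_{n+1} = w_n + h·f(s_n, w_n).
s=0.000000, w=-1.800000: f=-1.600000 → w ← -1.800000 + 0.4·(-1.600000) = -2.440000
s=0.400000, w=-2.440000: f=-4.313600 → w ← -2.440000 + 0.4·(-4.313600) = -4.165440
s=0.800000, w=-4.165440: f=-15.710890 → w ← -4.165440 + 0.4·(-15.710890) = -10.449796
s=1.200000, w=-10.449796: f=-107.558240 → w ← -10.449796 + 0.4·(-107.558240) = -53.473092
w(1.6) ≈ -53.4731

-53.4731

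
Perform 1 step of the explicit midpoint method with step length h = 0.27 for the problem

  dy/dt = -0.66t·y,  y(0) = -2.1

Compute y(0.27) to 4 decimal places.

-2.0495

Midpoint: k1 = f(t_n, y_n); k2 = f(t_n + h/2, y_n + (h/2)·k1); y_{n+1} = y_n + h·k2.
t=0.000000, y=-2.100000:
  k1 = f(0.000000, -2.100000) = 0.000000
  k2 = f(0.135000, -2.100000) = 0.187110
  y ← -2.100000 + 0.27·0.187110 = -2.049480
y(0.27) ≈ -2.0495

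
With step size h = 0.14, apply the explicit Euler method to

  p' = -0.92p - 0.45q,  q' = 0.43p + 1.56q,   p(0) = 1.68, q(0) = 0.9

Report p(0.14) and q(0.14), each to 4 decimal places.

1.4069, 1.1977

Euler on (p,q): p_{n+1} = p_n + h·p', q_{n+1} = q_n + h·q'.
0.000000: (1.680000, 0.900000); f=(-1.950600, 2.126400) → (1.406916, 1.197696)
(p(0.14), q(0.14)) ≈ (1.4069, 1.1977)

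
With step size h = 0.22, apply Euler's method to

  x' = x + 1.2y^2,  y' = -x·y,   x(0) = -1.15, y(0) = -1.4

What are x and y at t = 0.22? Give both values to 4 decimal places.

-0.8856, -1.7542

Euler on (x,y): x_{n+1} = x_n + h·x', y_{n+1} = y_n + h·y'.
0.000000: (-1.150000, -1.400000); f=(1.202000, -1.610000) → (-0.885560, -1.754200)
(x(0.22), y(0.22)) ≈ (-0.8856, -1.7542)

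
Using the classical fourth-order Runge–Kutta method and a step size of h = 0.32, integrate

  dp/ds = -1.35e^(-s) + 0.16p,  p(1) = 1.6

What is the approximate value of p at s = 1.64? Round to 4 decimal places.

1.5240

RK4: k1 = f(s_n, p_n); k2 = f(s_n + h/2, p_n + (h/2)·k1); k3 = f(s_n + h/2, p_n + (h/2)·k2); k4 = f(s_n + h, p_n + h·k3); p_{n+1} = p_n + (h/6)·(k1 + 2k2 + 2k3 + k4).
s=1.000000, p=1.600000:
  k1 = f(1.000000, 1.600000) = -0.240637
  k2 = f(1.160000, 1.561498) = -0.173367
  k3 = f(1.160000, 1.572261) = -0.171645
  k4 = f(1.320000, 1.545074) = -0.113421
  p ← 1.600000 + (0.32/6)·(k1 + 2k2 + 2k3 + k4) = 1.544316
s=1.320000, p=1.544316:
  k1 = f(1.320000, 1.544316) = -0.113542
  k2 = f(1.480000, 1.526149) = -0.063127
  k3 = f(1.480000, 1.534215) = -0.061836
  k4 = f(1.640000, 1.524528) = -0.017949
  p ← 1.544316 + (0.32/6)·(k1 + 2k2 + 2k3 + k4) = 1.523973
p(1.64) ≈ 1.5240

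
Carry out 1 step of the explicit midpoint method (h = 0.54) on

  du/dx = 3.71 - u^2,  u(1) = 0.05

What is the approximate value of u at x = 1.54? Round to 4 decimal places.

1.4569

Midpoint: k1 = f(x_n, u_n); k2 = f(x_n + h/2, u_n + (h/2)·k1); u_{n+1} = u_n + h·k2.
x=1.000000, u=0.050000:
  k1 = f(1.000000, 0.050000) = 3.707500
  k2 = f(1.270000, 1.051025) = 2.605346
  u ← 0.050000 + 0.54·2.605346 = 1.456887
u(1.54) ≈ 1.4569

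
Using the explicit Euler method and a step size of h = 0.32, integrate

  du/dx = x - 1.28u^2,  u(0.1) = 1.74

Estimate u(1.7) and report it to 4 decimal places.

Euler: u_{n+1} = u_n + h·f(x_n, u_n).
x=0.100000, u=1.740000: f=-3.775328 → u ← 1.740000 + 0.32·(-3.775328) = 0.531895
x=0.420000, u=0.531895: f=0.057872 → u ← 0.531895 + 0.32·0.057872 = 0.550414
x=0.740000, u=0.550414: f=0.352217 → u ← 0.550414 + 0.32·0.352217 = 0.663123
x=1.060000, u=0.663123: f=0.497142 → u ← 0.663123 + 0.32·0.497142 = 0.822209
x=1.380000, u=0.822209: f=0.514685 → u ← 0.822209 + 0.32·0.514685 = 0.986908
u(1.7) ≈ 0.9869

0.9869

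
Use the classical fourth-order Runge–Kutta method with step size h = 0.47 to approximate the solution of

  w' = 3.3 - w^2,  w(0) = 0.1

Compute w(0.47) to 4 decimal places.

RK4: k1 = f(s_n, w_n); k2 = f(s_n + h/2, w_n + (h/2)·k1); k3 = f(s_n + h/2, w_n + (h/2)·k2); k4 = f(s_n + h, w_n + h·k3); w_{n+1} = w_n + (h/6)·(k1 + 2k2 + 2k3 + k4).
s=0.000000, w=0.100000:
  k1 = f(0.000000, 0.100000) = 3.290000
  k2 = f(0.235000, 0.873150) = 2.537609
  k3 = f(0.235000, 0.696338) = 2.815113
  k4 = f(0.470000, 1.423103) = 1.274777
  w ← 0.100000 + (0.47/6)·(k1 + 2k2 + 2k3 + k4) = 1.296167
w(0.47) ≈ 1.2962

1.2962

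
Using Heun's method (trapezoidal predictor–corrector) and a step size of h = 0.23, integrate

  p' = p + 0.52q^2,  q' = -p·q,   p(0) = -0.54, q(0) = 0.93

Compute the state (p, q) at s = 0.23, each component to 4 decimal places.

-0.5495, 1.0552

Heun on (p,q): k1 = f(s_n, state_n); k2 = f(s_n + h, state_n + h·k1); state_{n+1} = state_n + (h/2)·(k1 + k2).
0.000000: (-0.540000, 0.930000)
  k1 = (-0.090252, 0.502200)
  predictor → (-0.560758, 1.045506)
  k2 = (0.007645, 0.586276)
  → (-0.549500, 1.055175)
(p(0.23), q(0.23)) ≈ (-0.5495, 1.0552)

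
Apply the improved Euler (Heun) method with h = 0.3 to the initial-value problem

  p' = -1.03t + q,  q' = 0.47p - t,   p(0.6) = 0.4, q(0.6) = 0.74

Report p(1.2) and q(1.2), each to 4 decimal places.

0.1868, 0.3039

Heun on (p,q): k1 = f(t_n, state_n); k2 = f(t_n + h, state_n + h·k1); state_{n+1} = state_n + (h/2)·(k1 + k2).
0.600000: (0.400000, 0.740000)
  k1 = (0.122000, -0.412000)
  predictor → (0.436600, 0.616400)
  k2 = (-0.310600, -0.694798)
  → (0.371710, 0.573980)
0.900000: (0.371710, 0.573980)
  k1 = (-0.353020, -0.725296)
  predictor → (0.265804, 0.356391)
  k2 = (-0.879609, -1.075072)
  → (0.186816, 0.303925)
(p(1.2), q(1.2)) ≈ (0.1868, 0.3039)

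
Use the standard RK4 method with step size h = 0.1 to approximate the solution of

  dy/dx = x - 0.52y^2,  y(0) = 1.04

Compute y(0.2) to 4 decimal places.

0.9572

RK4: k1 = f(x_n, y_n); k2 = f(x_n + h/2, y_n + (h/2)·k1); k3 = f(x_n + h/2, y_n + (h/2)·k2); k4 = f(x_n + h, y_n + h·k3); y_{n+1} = y_n + (h/6)·(k1 + 2k2 + 2k3 + k4).
x=0.000000, y=1.040000:
  k1 = f(0.000000, 1.040000) = -0.562432
  k2 = f(0.050000, 1.011878) = -0.482427
  k3 = f(0.050000, 1.015879) = -0.486645
  k4 = f(0.100000, 0.991336) = -0.411028
  y ← 1.040000 + (0.1/6)·(k1 + 2k2 + 2k3 + k4) = 0.991473
x=0.100000, y=0.991473:
  k1 = f(0.100000, 0.991473) = -0.411170
  k2 = f(0.150000, 0.970915) = -0.340191
  k3 = f(0.150000, 0.974464) = -0.343781
  k4 = f(0.200000, 0.957095) = -0.276336
  y ← 0.991473 + (0.1/6)·(k1 + 2k2 + 2k3 + k4) = 0.957216
y(0.2) ≈ 0.9572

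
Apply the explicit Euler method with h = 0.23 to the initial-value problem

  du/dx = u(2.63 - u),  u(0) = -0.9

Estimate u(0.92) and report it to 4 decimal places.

-25.3777

Euler: u_{n+1} = u_n + h·f(x_n, u_n).
x=0.000000, u=-0.900000: f=-3.177000 → u ← -0.900000 + 0.23·(-3.177000) = -1.630710
x=0.230000, u=-1.630710: f=-6.947982 → u ← -1.630710 + 0.23·(-6.947982) = -3.228746
x=0.460000, u=-3.228746: f=-18.916402 → u ← -3.228746 + 0.23·(-18.916402) = -7.579518
x=0.690000, u=-7.579518: f=-77.383234 → u ← -7.579518 + 0.23·(-77.383234) = -25.377662
u(0.92) ≈ -25.3777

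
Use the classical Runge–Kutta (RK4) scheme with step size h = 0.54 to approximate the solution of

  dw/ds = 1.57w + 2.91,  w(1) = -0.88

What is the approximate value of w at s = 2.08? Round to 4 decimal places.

RK4: k1 = f(s_n, w_n); k2 = f(s_n + h/2, w_n + (h/2)·k1); k3 = f(s_n + h/2, w_n + (h/2)·k2); k4 = f(s_n + h, w_n + h·k3); w_{n+1} = w_n + (h/6)·(k1 + 2k2 + 2k3 + k4).
s=1.000000, w=-0.880000:
  k1 = f(1.000000, -0.880000) = 1.528400
  k2 = f(1.270000, -0.467332) = 2.176289
  k3 = f(1.270000, -0.292402) = 2.450929
  k4 = f(1.540000, 0.443502) = 3.606297
  w ← -0.880000 + (0.54/6)·(k1 + 2k2 + 2k3 + k4) = 0.415022
s=1.540000, w=0.415022:
  k1 = f(1.540000, 0.415022) = 3.561584
  k2 = f(1.810000, 1.376650) = 5.071340
  k3 = f(1.810000, 1.784284) = 5.711325
  k4 = f(2.080000, 3.499138) = 8.403646
  w ← 0.415022 + (0.54/6)·(k1 + 2k2 + 2k3 + k4) = 3.432772
w(2.08) ≈ 3.4328

3.4328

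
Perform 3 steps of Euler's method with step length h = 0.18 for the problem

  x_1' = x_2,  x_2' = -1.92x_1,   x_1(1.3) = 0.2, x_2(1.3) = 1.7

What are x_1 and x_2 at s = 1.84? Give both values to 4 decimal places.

Euler on (x_1,x_2): x_1_{n+1} = x_1_n + h·x_1', x_2_{n+1} = x_2_n + h·x_2'.
1.300000: (0.200000, 1.700000); f=(1.700000, -0.384000) → (0.506000, 1.630880)
1.480000: (0.506000, 1.630880); f=(1.630880, -0.971520) → (0.799558, 1.456006)
1.660000: (0.799558, 1.456006); f=(1.456006, -1.535152) → (1.061640, 1.179679)
(x_1(1.84), x_2(1.84)) ≈ (1.0616, 1.1797)

1.0616, 1.1797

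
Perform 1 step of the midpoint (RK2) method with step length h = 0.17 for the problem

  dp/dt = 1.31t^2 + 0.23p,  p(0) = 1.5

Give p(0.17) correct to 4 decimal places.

1.5614

Midpoint: k1 = f(t_n, p_n); k2 = f(t_n + h/2, p_n + (h/2)·k1); p_{n+1} = p_n + h·k2.
t=0.000000, p=1.500000:
  k1 = f(0.000000, 1.500000) = 0.345000
  k2 = f(0.085000, 1.529325) = 0.361210
  p ← 1.500000 + 0.17·0.361210 = 1.561406
p(0.17) ≈ 1.5614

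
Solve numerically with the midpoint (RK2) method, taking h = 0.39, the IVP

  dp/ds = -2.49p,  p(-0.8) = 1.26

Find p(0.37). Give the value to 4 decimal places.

0.1579

Midpoint: k1 = f(s_n, p_n); k2 = f(s_n + h/2, p_n + (h/2)·k1); p_{n+1} = p_n + h·k2.
s=-0.800000, p=1.260000:
  k1 = f(-0.800000, 1.260000) = -3.137400
  k2 = f(-0.605000, 0.648207) = -1.614035
  p ← 1.260000 + 0.39·(-1.614035) = 0.630526
s=-0.410000, p=0.630526:
  k1 = f(-0.410000, 0.630526) = -1.570010
  k2 = f(-0.215000, 0.324374) = -0.807692
  p ← 0.630526 + 0.39·(-0.807692) = 0.315526
s=-0.020000, p=0.315526:
  k1 = f(-0.020000, 0.315526) = -0.785661
  k2 = f(0.175000, 0.162323) = -0.404183
  p ← 0.315526 + 0.39·(-0.404183) = 0.157895
p(0.37) ≈ 0.1579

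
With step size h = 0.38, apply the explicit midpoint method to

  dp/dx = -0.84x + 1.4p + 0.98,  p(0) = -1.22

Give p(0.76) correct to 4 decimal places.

Midpoint: k1 = f(x_n, p_n); k2 = f(x_n + h/2, p_n + (h/2)·k1); p_{n+1} = p_n + h·k2.
x=0.000000, p=-1.220000:
  k1 = f(0.000000, -1.220000) = -0.728000
  k2 = f(0.190000, -1.358320) = -1.081248
  p ← -1.220000 + 0.38·(-1.081248) = -1.630874
x=0.380000, p=-1.630874:
  k1 = f(0.380000, -1.630874) = -1.622424
  k2 = f(0.570000, -1.939135) = -2.213589
  p ← -1.630874 + 0.38·(-2.213589) = -2.472038
p(0.76) ≈ -2.4720

-2.4720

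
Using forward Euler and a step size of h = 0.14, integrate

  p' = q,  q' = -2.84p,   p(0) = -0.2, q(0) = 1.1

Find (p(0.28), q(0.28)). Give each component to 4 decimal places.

Euler on (p,q): p_{n+1} = p_n + h·p', q_{n+1} = q_n + h·q'.
0.000000: (-0.200000, 1.100000); f=(1.100000, 0.568000) → (-0.046000, 1.179520)
0.140000: (-0.046000, 1.179520); f=(1.179520, 0.130640) → (0.119133, 1.197810)
(p(0.28), q(0.28)) ≈ (0.1191, 1.1978)

0.1191, 1.1978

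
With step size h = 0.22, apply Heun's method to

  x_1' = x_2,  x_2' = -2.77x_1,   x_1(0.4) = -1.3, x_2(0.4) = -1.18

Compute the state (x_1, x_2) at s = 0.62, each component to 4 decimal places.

Heun on (x_1,x_2): k1 = f(s_n, state_n); k2 = f(s_n + h, state_n + h·k1); state_{n+1} = state_n + (h/2)·(k1 + k2).
0.400000: (-1.300000, -1.180000)
  k1 = (-1.180000, 3.601000)
  predictor → (-1.559600, -0.387780)
  k2 = (-0.387780, 4.320092)
  → (-1.472456, -0.308680)
(x_1(0.62), x_2(0.62)) ≈ (-1.4725, -0.3087)

-1.4725, -0.3087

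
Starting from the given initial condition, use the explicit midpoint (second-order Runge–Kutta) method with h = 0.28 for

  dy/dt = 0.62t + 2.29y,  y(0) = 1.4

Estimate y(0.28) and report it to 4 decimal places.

Midpoint: k1 = f(t_n, y_n); k2 = f(t_n + h/2, y_n + (h/2)·k1); y_{n+1} = y_n + h·k2.
t=0.000000, y=1.400000:
  k1 = f(0.000000, 1.400000) = 3.206000
  k2 = f(0.140000, 1.848840) = 4.320644
  y ← 1.400000 + 0.28·4.320644 = 2.609780
y(0.28) ≈ 2.6098

2.6098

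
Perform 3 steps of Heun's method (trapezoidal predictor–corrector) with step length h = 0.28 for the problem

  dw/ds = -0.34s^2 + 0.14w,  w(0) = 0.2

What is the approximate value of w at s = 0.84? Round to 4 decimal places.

Heun: k1 = f(s_n, w_n); k2 = f(s_n + h, w_n + h·k1); w_{n+1} = w_n + (h/2)·(k1 + k2).
s=0.000000, w=0.200000:
  k1 = f(0.000000, 0.200000) = 0.028000
  k2 = f(0.280000, 0.207840) = 0.002442
  w ← 0.200000 + (0.28/2)·(0.028000 + 0.002442) = 0.204262
s=0.280000, w=0.204262:
  k1 = f(0.280000, 0.204262) = 0.001941
  k2 = f(0.560000, 0.204805) = -0.077951
  w ← 0.204262 + (0.28/2)·(0.001941 + (-0.077951)) = 0.193620
s=0.560000, w=0.193620:
  k1 = f(0.560000, 0.193620) = -0.079517
  k2 = f(0.840000, 0.171356) = -0.215914
  w ← 0.193620 + (0.28/2)·(-0.079517 + (-0.215914)) = 0.152260
w(0.84) ≈ 0.1523

0.1523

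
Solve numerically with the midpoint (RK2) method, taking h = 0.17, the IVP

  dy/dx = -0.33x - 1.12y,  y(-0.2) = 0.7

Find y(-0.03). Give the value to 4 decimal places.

0.5848

Midpoint: k1 = f(x_n, y_n); k2 = f(x_n + h/2, y_n + (h/2)·k1); y_{n+1} = y_n + h·k2.
x=-0.200000, y=0.700000:
  k1 = f(-0.200000, 0.700000) = -0.718000
  k2 = f(-0.115000, 0.638970) = -0.677696
  y ← 0.700000 + 0.17·(-0.677696) = 0.584792
y(-0.03) ≈ 0.5848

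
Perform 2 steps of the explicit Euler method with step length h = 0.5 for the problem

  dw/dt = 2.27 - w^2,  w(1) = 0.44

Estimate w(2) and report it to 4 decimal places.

Euler: w_{n+1} = w_n + h·f(t_n, w_n).
t=1.000000, w=0.440000: f=2.076400 → w ← 0.440000 + 0.5·2.076400 = 1.478200
t=1.500000, w=1.478200: f=0.084925 → w ← 1.478200 + 0.5·0.084925 = 1.520662
w(2) ≈ 1.5207

1.5207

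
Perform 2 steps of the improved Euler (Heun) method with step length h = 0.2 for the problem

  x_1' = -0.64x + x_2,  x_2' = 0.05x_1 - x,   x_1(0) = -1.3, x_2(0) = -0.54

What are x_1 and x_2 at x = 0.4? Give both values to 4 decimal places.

-1.5806, -0.6485

Heun on (x_1,x_2): k1 = f(x_n, state_n); k2 = f(x_n + h, state_n + h·k1); state_{n+1} = state_n + (h/2)·(k1 + k2).
0.000000: (-1.300000, -0.540000)
  k1 = (-0.540000, -0.065000)
  predictor → (-1.408000, -0.553000)
  k2 = (-0.681000, -0.270400)
  → (-1.422100, -0.573540)
0.200000: (-1.422100, -0.573540)
  k1 = (-0.701540, -0.271105)
  predictor → (-1.562408, -0.627761)
  k2 = (-0.883761, -0.478120)
  → (-1.580630, -0.648463)
(x_1(0.4), x_2(0.4)) ≈ (-1.5806, -0.6485)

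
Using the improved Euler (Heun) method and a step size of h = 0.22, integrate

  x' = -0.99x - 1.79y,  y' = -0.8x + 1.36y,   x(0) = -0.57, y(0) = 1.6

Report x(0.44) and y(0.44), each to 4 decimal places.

-1.9007, 3.3927

Heun on (x,y): k1 = f(t_n, state_n); k2 = f(t_n + h, state_n + h·k1); state_{n+1} = state_n + (h/2)·(k1 + k2).
0.000000: (-0.570000, 1.600000)
  k1 = (-2.299700, 2.632000)
  predictor → (-1.075934, 2.179040)
  k2 = (-2.835307, 3.824242)
  → (-1.134851, 2.310187)
0.220000: (-1.134851, 2.310187)
  k1 = (-3.011732, 4.049734)
  predictor → (-1.797432, 3.201128)
  k2 = (-3.950562, 5.791480)
  → (-1.900703, 3.392720)
(x(0.44), y(0.44)) ≈ (-1.9007, 3.3927)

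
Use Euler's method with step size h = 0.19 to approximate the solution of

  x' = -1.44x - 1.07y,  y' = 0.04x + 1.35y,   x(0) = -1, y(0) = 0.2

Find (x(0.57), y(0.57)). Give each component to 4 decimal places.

Euler on (x,y): x_{n+1} = x_n + h·x', y_{n+1} = y_n + h·y'.
0.000000: (-1.000000, 0.200000); f=(1.226000, 0.230000) → (-0.767060, 0.243700)
0.190000: (-0.767060, 0.243700); f=(0.843807, 0.298313) → (-0.606737, 0.300379)
0.380000: (-0.606737, 0.300379); f=(0.552295, 0.381243) → (-0.501801, 0.372816)
(x(0.57), y(0.57)) ≈ (-0.5018, 0.3728)

-0.5018, 0.3728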